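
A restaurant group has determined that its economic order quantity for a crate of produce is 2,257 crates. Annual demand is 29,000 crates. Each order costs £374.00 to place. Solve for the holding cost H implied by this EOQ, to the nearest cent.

H ≈ £4.26

Invert the EOQ relation Q*² = 2DS/H.
From Q* = √(2DS/H): H = 2DS / Q*² = 2 × 29,000 × 374 / 2,257² = 4.2583.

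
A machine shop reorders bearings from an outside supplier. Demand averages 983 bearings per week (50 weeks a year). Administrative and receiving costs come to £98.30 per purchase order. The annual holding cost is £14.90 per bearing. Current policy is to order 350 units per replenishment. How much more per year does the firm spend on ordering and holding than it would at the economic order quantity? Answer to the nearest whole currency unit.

Extra cost ≈ £4,413 per year

Annual demand D = 983 × 50 = 49,150.
EOQ = √(2DS/H) = √(2 × 49,150 × 98.3 / 14.9) ≈ 805.30.
Cost at Q* = (D/Q*)S + (Q*/2)H = √(2DSH) ≈ £11,999.04.
Cost at Q = 350: (49,150/350)×98.3 + (350/2)×14.9 = £13,804.13 + £2,607.50 = £16,411.63.
Excess = £16,411.63 − £11,999.04 = £4,412.58.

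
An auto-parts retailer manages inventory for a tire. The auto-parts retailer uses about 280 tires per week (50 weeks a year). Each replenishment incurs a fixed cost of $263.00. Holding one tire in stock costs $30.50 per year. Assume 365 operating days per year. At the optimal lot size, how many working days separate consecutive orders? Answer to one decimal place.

T ≈ 12.8 days

Annual demand D = 280 × 50 = 14,000.
Q* = √(2DS/H) = √(2 × 14,000 × 263 / 30.5) ≈ 491.37.
Cycle time = Q*/D × 365 = 491.37 / 14,000 × 365 ≈ 12.811 days.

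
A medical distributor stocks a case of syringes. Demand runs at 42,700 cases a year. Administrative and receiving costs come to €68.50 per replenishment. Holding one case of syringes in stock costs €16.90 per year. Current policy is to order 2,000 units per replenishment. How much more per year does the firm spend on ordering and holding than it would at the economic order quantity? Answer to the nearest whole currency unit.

Extra cost ≈ €8,419 per year

EOQ = √(2DS/H) = √(2 × 42,700 × 68.5 / 16.9) ≈ 588.34.
Cost at Q* = (D/Q*)S + (Q*/2)H = √(2DSH) ≈ €9,943.00.
Cost at Q = 2,000: (42,700/2,000)×68.5 + (2,000/2)×16.9 = €1,462.48 + €16,900.00 = €18,362.47.
Excess = €18,362.47 − €9,943.00 = €8,419.47.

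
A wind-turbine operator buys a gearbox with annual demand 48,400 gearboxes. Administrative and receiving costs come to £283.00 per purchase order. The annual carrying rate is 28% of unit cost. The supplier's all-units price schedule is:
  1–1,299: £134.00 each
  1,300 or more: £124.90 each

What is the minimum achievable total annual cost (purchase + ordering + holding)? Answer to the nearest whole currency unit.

Holding cost per unit per year at price C is H = 0.28·C.
Candidates are each tier's EOQ (if it falls in that tier) and each price-break quantity.
EOQ at £134.00 = 854.5 (feasible in tier 1): TC = 48,400×£134.00 + (48,400/854.5)×283 + (854.5/2)×0.28×£134.00 = £6,517,659.91.
EOQ at £124.90 = 885.1 < 1300, so use break Q=1300: TC = 48,400×£124.90 + (48,400/1300.0)×283 + (1300.0/2)×0.28×£124.90 = £6,078,428.11.
Lowest total cost among the candidates is at Q = 1300.0.

TC* ≈ £6,078,428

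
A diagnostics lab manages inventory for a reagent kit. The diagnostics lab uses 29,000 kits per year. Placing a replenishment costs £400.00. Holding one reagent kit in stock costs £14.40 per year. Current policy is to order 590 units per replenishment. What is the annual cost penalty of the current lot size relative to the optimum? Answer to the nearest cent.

EOQ = √(2DS/H) = √(2 × 29,000 × 400 / 14.4) ≈ 1269.30.
Cost at Q* = (D/Q*)S + (Q*/2)H = √(2DSH) ≈ £18,277.86.
Cost at Q = 590: (29,000/590)×400 + (590/2)×14.4 = £19,661.02 + £4,248.00 = £23,909.02.
Excess = £23,909.02 − £18,277.86 = £5,631.16.

Extra cost ≈ £5,631.16 per year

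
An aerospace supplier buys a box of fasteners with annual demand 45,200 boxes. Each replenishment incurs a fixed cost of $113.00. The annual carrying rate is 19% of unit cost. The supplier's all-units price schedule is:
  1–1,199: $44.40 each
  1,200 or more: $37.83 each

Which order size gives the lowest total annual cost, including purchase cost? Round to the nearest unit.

Q* ≈ 1,200 boxes

Holding cost per unit per year at price C is H = 0.19·C.
Evaluate total cost at each tier's feasible EOQ or, if the EOQ is below the tier, at the tier's minimum quantity.
EOQ at $44.40 = 1100.4 (feasible in tier 1): TC = 45,200×$44.40 + (45,200/1100.4)×113 + (1100.4/2)×0.19×$44.40 = $2,016,163.07.
EOQ at $37.83 = 1192.1 < 1200, so use break Q=1200: TC = 45,200×$37.83 + (45,200/1200.0)×113 + (1200.0/2)×0.19×$37.83 = $1,718,484.95.
Lowest total cost is $1,718,484.95 at Q = 1200.0.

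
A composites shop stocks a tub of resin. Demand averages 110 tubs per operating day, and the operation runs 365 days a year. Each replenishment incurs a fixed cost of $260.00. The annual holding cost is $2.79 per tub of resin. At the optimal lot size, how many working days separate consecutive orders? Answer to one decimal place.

T ≈ 24.9 days

Annual demand D = 110 × 365 = 40,150.
EOQ = √(2DS/H) = √(2 × 40,150 × 260 / 2.79) ≈ 2735.54.
Cycle time = Q*/D × 365 = 2735.54 / 40,150 × 365 ≈ 24.869 days.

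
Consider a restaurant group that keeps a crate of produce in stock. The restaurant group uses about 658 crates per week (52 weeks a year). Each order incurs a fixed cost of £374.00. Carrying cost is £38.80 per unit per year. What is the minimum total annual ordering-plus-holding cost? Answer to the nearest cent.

Annual demand D = 658 × 52 = 34,216.
The optimal lot size = √(2DS/H) = √(2 × 34,216 × 374 / 38.8) ≈ 812.17.
At Q*, ordering cost (D/Q*)S equals holding cost (Q*/2)H, each = √(DSH/2).
Minimum total = √(2DSH) = √(2 × 34,216 × 374 × 38.8) ≈ 31512.385.

TC* ≈ £31,512.39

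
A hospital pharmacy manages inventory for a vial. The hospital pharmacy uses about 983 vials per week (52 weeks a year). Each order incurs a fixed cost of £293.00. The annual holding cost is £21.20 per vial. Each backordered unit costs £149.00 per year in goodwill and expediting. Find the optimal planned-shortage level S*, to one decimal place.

S* ≈ 158.2 vials

Annual demand D = 983 × 52 = 51,116.
With planned backorders, Q* = √(2DS/H) · √((H+B)/B).
√(2DS/H) = √(2 × 51,116 × 293 / 21.2) = 1188.665.
√((H+B)/B) = √((21.2+149)/149) = 1.0688.
Q* ≈ 1270.416.
S* = Q* · H/(H+B) = 1270.416 × 21.2/170.2 ≈ 158.242.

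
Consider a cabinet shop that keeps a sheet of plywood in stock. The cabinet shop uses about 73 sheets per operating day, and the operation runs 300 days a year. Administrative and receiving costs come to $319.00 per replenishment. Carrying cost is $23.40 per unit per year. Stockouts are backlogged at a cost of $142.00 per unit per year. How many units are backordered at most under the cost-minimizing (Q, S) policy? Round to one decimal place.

S* ≈ 118.0 sheets

Annual demand D = 73 × 300 = 21,900.
With planned backorders, Q* = √(2DS/H) · √((H+B)/B).
√(2DS/H) = √(2 × 21,900 × 319 / 23.4) = 772.724.
√((H+B)/B) = √((23.4+142)/142) = 1.0793.
Q* ≈ 833.965.
S* = Q* · H/(H+B) = 833.965 × 23.4/165.4 ≈ 117.985.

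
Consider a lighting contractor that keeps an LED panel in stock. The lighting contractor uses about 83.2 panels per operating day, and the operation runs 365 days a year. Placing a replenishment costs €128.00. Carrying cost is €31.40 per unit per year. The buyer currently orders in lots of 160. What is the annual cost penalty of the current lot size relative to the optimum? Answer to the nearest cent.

Extra cost ≈ €11,182.38 per year

Annual demand D = 83.2 × 365 = 30,368.
EOQ = √(2DS/H) = √(2 × 30,368 × 128 / 31.4) ≈ 497.58.
Cost at Q* = (D/Q*)S + (Q*/2)H = √(2DSH) ≈ €15,624.02.
Cost at Q = 160: (30,368/160)×128 + (160/2)×31.4 = €24,294.40 + €2,512.00 = €26,806.40.
Excess = €26,806.40 − €15,624.02 = €11,182.38.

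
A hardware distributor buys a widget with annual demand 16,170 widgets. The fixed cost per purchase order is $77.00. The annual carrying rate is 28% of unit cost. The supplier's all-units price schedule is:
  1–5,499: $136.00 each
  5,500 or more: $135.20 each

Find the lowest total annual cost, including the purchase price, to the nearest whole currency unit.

TC* ≈ $2,208,858

Holding cost per unit per year at price C is H = 0.28·C.
For each price level, check whether its EOQ is feasible; otherwise the best quantity at that price is the breakpoint.
EOQ at $136.00 = 255.7 (feasible in tier 1): TC = 16,170×$136.00 + (16,170/255.7)×77 + (255.7/2)×0.28×$136.00 = $2,208,857.87.
EOQ at $135.20 = 256.5 < 5500, so use break Q=5500: TC = 16,170×$135.20 + (16,170/5500.0)×77 + (5500.0/2)×0.28×$135.20 = $2,290,514.38.
Lowest total cost among the candidates is at Q = 255.7.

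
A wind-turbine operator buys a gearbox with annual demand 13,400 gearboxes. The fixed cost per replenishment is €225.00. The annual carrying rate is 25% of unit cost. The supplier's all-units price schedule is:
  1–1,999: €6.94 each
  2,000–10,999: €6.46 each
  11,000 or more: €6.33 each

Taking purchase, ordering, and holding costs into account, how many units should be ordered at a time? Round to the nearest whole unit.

Holding cost per unit per year at price C is H = 0.25·C.
Evaluate total cost at each tier's feasible EOQ or, if the EOQ is below the tier, at the tier's minimum quantity.
EOQ at €6.94 = 1864.3 (feasible in tier 1): TC = 13,400×€6.94 + (13,400/1864.3)×225 + (1864.3/2)×0.25×€6.94 = €96,230.51.
EOQ at €6.46 = 1932.3 < 2000, so use break Q=2000: TC = 13,400×€6.46 + (13,400/2000.0)×225 + (2000.0/2)×0.25×€6.46 = €89,686.50.
EOQ at €6.33 = 1952.0 < 11000, so use break Q=11000: TC = 13,400×€6.33 + (13,400/11000.0)×225 + (11000.0/2)×0.25×€6.33 = €93,799.84.
Lowest total cost is €89,686.50 at Q = 2000.0.

Q* ≈ 2,000 gearboxes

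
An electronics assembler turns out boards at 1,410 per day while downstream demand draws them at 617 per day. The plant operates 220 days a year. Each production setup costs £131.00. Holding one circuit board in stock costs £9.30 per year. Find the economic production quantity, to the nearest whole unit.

Annual demand D = 617 × 220 = 135,740.
Production build-up factor (1 − d/p) = 1 − 617/1,410 = 0.5624.
Q* = √(2DS / (H(1 − d/p))) = √(2 × 135,740 × 131 / (9.3 × 0.5624)).
= √(35,563,880 / 5.2304) ≈ 2607.570.

Q* ≈ 2,608 boards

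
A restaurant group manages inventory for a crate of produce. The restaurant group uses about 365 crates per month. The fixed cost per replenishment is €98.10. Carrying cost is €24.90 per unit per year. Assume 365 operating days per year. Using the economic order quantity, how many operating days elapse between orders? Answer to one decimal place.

Annual demand D = 365 × 12 = 4,380.
Q* = √(2DS/H) = √(2 × 4,380 × 98.1 / 24.9) ≈ 185.77.
Cycle time = Q*/D × 365 = 185.77 / 4,380 × 365 ≈ 15.481 days.

T ≈ 15.5 days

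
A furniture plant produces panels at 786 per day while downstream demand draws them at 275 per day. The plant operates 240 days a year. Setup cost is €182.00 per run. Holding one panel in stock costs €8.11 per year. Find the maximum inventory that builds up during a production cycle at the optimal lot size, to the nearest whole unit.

I_max ≈ 1,388 panels

Annual demand D = 275 × 240 = 66,000.
Production build-up factor (1 − d/p) = 1 − 275/786 = 0.6501.
Q* = √(2DS / (H(1 − d/p))) = √(2 × 66,000 × 182 / (8.11 × 0.6501)).
= √(24,024,000 / 5.2725) ≈ 2134.583.
Maximum inventory = Q*(1 − d/p) = 2134.583 × 0.6501 ≈ 1387.751.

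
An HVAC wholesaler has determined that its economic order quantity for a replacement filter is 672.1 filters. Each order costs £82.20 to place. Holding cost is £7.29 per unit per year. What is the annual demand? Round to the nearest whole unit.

D ≈ 20,031 filters per year

Invert the EOQ relation Q*² = 2DS/H.
From Q* = √(2DS/H): D = Q*²H / (2S) = 672.1² × 7.29 / (2 × 82.2) = 20030.579.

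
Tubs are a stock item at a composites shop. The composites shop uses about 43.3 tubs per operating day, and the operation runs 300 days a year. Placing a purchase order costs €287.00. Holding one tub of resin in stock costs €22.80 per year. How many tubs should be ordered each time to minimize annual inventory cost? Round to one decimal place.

Q* ≈ 571.9 tubs

Annual demand D = 43.3 × 300 = 12,990.
EOQ = √(2DS / H) = √(2 × 12,990 × 287 / 22.8).
= √(7,456,260 / 22.8) = √327,028.9474 ≈ 571.864.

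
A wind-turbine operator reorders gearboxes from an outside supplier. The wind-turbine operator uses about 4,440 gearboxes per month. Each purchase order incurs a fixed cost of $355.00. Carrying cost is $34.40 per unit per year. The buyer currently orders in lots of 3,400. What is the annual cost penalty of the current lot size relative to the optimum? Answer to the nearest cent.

Extra cost ≈ $27,969.37 per year

Annual demand D = 4,440 × 12 = 53,280.
EOQ = √(2DS/H) = √(2 × 53,280 × 355 / 34.4) ≈ 1048.65.
Cost at Q* = (D/Q*)S + (Q*/2)H = √(2DSH) ≈ $36,073.68.
Cost at Q = 3,400: (53,280/3,400)×355 + (3,400/2)×34.4 = $5,563.06 + $58,480.00 = $64,043.06.
Excess = $64,043.06 − $36,073.68 = $27,969.37.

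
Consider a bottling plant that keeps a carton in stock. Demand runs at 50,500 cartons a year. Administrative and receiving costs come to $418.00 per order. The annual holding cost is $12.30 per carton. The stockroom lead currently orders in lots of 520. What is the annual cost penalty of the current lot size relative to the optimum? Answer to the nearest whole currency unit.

EOQ = √(2DS/H) = √(2 × 50,500 × 418 / 12.3) ≈ 1852.66.
Cost at Q* = (D/Q*)S + (Q*/2)H = √(2DSH) ≈ $22,787.75.
Cost at Q = 520: (50,500/520)×418 + (520/2)×12.3 = $40,594.23 + $3,198.00 = $43,792.23.
Excess = $43,792.23 − $22,787.75 = $21,004.48.

Extra cost ≈ $21,004 per year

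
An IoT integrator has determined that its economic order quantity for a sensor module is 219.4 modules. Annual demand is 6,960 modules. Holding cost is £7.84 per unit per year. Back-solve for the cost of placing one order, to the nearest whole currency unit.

The basic EOQ model gives Q* = √(2DS/H); rearrange for the unknown.
From Q* = √(2DS/H): S = Q*²H / (2D) = 219.4² × 7.84 / (2 × 6,960) = 27.1113.

S ≈ £27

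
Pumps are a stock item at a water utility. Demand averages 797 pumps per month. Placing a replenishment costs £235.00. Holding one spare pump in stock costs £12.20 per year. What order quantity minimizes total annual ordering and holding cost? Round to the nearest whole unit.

Q* ≈ 607 pumps

Annual demand D = 797 × 12 = 9,564.
EOQ = √(2DS / H) = √(2 × 9,564 × 235 / 12.2).
= √(4,495,080 / 12.2) = √368,449.1803 ≈ 607.000.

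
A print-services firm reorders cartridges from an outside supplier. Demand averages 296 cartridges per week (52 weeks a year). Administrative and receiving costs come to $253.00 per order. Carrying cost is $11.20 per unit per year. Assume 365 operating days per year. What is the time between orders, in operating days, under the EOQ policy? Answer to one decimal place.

Annual demand D = 296 × 52 = 15,392.
The optimal lot size = √(2DS/H) = √(2 × 15,392 × 253 / 11.2) ≈ 833.90.
Cycle time = Q*/D × 365 = 833.90 / 15,392 × 365 ≈ 19.775 days.

T ≈ 19.8 days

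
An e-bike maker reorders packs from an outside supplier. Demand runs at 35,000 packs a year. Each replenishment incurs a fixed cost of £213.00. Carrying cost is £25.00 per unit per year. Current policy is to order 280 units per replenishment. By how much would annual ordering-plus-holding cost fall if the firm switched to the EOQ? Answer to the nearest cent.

Extra cost ≈ £10,818.27 per year

EOQ = √(2DS/H) = √(2 × 35,000 × 213 / 25) ≈ 772.27.
Cost at Q* = (D/Q*)S + (Q*/2)H = √(2DSH) ≈ £19,306.73.
Cost at Q = 280: (35,000/280)×213 + (280/2)×25 = £26,625.00 + £3,500.00 = £30,125.00.
Excess = £30,125.00 − £19,306.73 = £10,818.27.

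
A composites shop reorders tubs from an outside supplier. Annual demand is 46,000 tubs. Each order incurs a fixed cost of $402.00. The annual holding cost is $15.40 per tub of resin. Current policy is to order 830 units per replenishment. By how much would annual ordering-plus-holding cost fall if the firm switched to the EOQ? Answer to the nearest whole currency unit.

Extra cost ≈ $4,805 per year

EOQ = √(2DS/H) = √(2 × 46,000 × 402 / 15.4) ≈ 1549.70.
Cost at Q* = (D/Q*)S + (Q*/2)H = √(2DSH) ≈ $23,865.32.
Cost at Q = 830: (46,000/830)×402 + (830/2)×15.4 = $22,279.52 + $6,391.00 = $28,670.52.
Excess = $28,670.52 − $23,865.32 = $4,805.20.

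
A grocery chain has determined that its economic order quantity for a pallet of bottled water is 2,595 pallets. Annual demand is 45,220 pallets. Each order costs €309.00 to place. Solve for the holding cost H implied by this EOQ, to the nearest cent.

The basic EOQ model gives Q* = √(2DS/H); rearrange for the unknown.
From Q* = √(2DS/H): H = 2DS / Q*² = 2 × 45,220 × 309 / 2,595² = 4.1500.

H ≈ €4.15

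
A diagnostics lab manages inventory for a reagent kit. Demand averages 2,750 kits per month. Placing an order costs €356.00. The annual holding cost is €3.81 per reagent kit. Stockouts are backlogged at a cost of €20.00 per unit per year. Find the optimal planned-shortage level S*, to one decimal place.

Annual demand D = 2,750 × 12 = 33,000.
With planned backorders, Q* = √(2DS/H) · √((H+B)/B).
√(2DS/H) = √(2 × 33,000 × 356 / 3.81) = 2483.330.
√((H+B)/B) = √((3.81+20)/20) = 1.0911.
Q* ≈ 2709.563.
S* = Q* · H/(H+B) = 2709.563 × 3.81/23.81 ≈ 433.576.

S* ≈ 433.6 kits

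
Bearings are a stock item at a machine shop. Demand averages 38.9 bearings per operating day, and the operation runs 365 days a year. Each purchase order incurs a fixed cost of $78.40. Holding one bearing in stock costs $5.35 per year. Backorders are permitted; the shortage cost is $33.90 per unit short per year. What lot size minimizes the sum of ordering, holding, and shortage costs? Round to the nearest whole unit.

Q* ≈ 694 bearings

Annual demand D = 38.9 × 365 = 14,198.5.
With planned backorders, Q* = √(2DS/H) · √((H+B)/B).
√(2DS/H) = √(2 × 14,198.5 × 78.4 / 5.35) = 645.086.
√((H+B)/B) = √((5.35+33.9)/33.9) = 1.0760.
Q* ≈ 694.124.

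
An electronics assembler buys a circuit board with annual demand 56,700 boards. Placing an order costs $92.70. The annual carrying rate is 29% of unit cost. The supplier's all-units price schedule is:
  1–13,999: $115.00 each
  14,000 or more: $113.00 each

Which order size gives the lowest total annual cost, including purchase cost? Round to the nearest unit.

Holding cost per unit per year at price C is H = 0.29·C.
For each price level, check whether its EOQ is feasible; otherwise the best quantity at that price is the breakpoint.
EOQ at $115.00 = 561.4 (feasible in tier 1): TC = 56,700×$115.00 + (56,700/561.4)×92.7 + (561.4/2)×0.29×$115.00 = $6,539,223.81.
EOQ at $113.00 = 566.4 < 14000, so use break Q=14000: TC = 56,700×$113.00 + (56,700/14000.0)×92.7 + (14000.0/2)×0.29×$113.00 = $6,636,865.43.
Lowest total cost is $6,539,223.81 at Q = 561.4.

Q* ≈ 561 boards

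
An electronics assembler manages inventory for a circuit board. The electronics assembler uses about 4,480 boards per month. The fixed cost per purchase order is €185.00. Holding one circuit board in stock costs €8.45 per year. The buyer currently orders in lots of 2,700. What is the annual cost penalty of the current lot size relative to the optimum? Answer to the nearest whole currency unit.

Extra cost ≈ €2,126 per year

Annual demand D = 4,480 × 12 = 53,760.
EOQ = √(2DS/H) = √(2 × 53,760 × 185 / 8.45) ≈ 1534.27.
Cost at Q* = (D/Q*)S + (Q*/2)H = √(2DSH) ≈ €12,964.59.
Cost at Q = 2,700: (53,760/2,700)×185 + (2,700/2)×8.45 = €3,683.56 + €11,407.50 = €15,091.06.
Excess = €15,091.06 − €12,964.59 = €2,126.46.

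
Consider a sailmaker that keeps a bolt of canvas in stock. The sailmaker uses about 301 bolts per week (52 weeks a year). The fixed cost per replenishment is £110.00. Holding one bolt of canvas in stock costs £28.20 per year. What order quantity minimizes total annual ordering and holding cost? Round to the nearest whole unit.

Q* ≈ 349 bolts

Annual demand D = 301 × 52 = 15,652.
EOQ = √(2DS / H) = √(2 × 15,652 × 110 / 28.2).
= √(3,443,440 / 28.2) = √122,107.8014 ≈ 349.439.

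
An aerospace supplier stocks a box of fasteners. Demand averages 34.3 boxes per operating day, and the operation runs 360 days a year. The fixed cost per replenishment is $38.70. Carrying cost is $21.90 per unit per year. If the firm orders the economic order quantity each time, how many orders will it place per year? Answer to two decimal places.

N ≈ 59.11 orders per year

Annual demand D = 34.3 × 360 = 12,348.
EOQ = √(2DS/H) = √(2 × 12,348 × 38.7 / 21.9) ≈ 208.90.
Orders per year = D / Q* = 12,348 / 208.90 ≈ 59.108.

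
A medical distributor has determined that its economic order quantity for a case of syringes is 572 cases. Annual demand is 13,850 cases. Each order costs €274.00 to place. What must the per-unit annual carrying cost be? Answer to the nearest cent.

Squaring Q* = √(2DS/H) gives Q*² = 2DS/H.
From Q* = √(2DS/H): H = 2DS / Q*² = 2 × 13,850 × 274 / 572² = 23.1973.

H ≈ €23.20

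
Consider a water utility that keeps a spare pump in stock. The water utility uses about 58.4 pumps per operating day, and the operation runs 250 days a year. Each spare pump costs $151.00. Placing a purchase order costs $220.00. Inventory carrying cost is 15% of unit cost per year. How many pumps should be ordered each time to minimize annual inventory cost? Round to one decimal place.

Annual demand D = 58.4 × 250 = 14,600.
Holding cost H = 0.15 × $151.00 = $22.6500 per unit per year.
EOQ = √(2DS / H) = √(2 × 14,600 × 220 / 22.65).
= √(6,424,000 / 22.65) = √283,620.3091 ≈ 532.560.

Q* ≈ 532.6 pumps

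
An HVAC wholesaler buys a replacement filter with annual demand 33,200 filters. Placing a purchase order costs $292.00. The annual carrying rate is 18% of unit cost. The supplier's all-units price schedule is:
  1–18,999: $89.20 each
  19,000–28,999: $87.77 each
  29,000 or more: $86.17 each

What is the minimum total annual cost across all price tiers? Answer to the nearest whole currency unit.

TC* ≈ $2,979,084

Holding cost per unit per year at price C is H = 0.18·C.
Candidates are each tier's EOQ (if it falls in that tier) and each price-break quantity.
EOQ at $89.20 = 1098.9 (feasible in tier 1): TC = 33,200×$89.20 + (33,200/1098.9)×292 + (1098.9/2)×0.18×$89.20 = $2,979,083.88.
EOQ at $87.77 = 1107.8 < 19000, so use break Q=19000: TC = 33,200×$87.77 + (33,200/19000.0)×292 + (19000.0/2)×0.18×$87.77 = $3,064,560.93.
EOQ at $86.17 = 1118.0 < 29000, so use break Q=29000: TC = 33,200×$86.17 + (33,200/29000.0)×292 + (29000.0/2)×0.18×$86.17 = $3,086,081.99.
Lowest total cost among the candidates is at Q = 1098.9.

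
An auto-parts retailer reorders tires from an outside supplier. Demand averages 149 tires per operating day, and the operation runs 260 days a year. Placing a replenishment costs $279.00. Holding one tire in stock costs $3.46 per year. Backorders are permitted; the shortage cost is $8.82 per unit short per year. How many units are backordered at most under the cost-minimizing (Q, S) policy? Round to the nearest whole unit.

S* ≈ 831 tires

Annual demand D = 149 × 260 = 38,740.
With planned backorders, Q* = √(2DS/H) · √((H+B)/B).
√(2DS/H) = √(2 × 38,740 × 279 / 3.46) = 2499.533.
√((H+B)/B) = √((3.46+8.82)/8.82) = 1.1800.
Q* ≈ 2949.333.
S* = Q* · H/(H+B) = 2949.333 × 3.46/12.28 ≈ 831.001.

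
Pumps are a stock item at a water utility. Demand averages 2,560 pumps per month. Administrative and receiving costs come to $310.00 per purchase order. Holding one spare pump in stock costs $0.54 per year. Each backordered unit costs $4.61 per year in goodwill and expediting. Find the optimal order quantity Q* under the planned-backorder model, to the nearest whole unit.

Q* ≈ 6,277 pumps

Annual demand D = 2,560 × 12 = 30,720.
With planned backorders, Q* = √(2DS/H) · √((H+B)/B).
√(2DS/H) = √(2 × 30,720 × 310 / 0.54) = 5938.949.
√((H+B)/B) = √((0.54+4.61)/4.61) = 1.0569.
Q* ≈ 6277.153.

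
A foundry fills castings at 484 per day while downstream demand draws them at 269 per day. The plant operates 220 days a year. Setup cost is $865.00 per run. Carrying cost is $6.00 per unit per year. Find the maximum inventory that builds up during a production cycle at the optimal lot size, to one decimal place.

I_max ≈ 2,753.2 castings

Annual demand D = 269 × 220 = 59,180.
Production build-up factor (1 − d/p) = 1 − 269/484 = 0.4442.
Q* = √(2DS / (H(1 − d/p))) = √(2 × 59,180 × 865 / (6 × 0.4442)).
= √(102,381,400 / 2.6653) ≈ 6197.811.
Maximum inventory = Q*(1 − d/p) = 6197.811 × 0.4442 ≈ 2753.160.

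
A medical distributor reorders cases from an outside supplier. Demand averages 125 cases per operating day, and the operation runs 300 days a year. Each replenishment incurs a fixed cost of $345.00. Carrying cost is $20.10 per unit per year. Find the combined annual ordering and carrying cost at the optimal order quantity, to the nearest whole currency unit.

TC* ≈ $22,805

Annual demand D = 125 × 300 = 37,500.
The optimal lot size = √(2DS/H) = √(2 × 37,500 × 345 / 20.1) ≈ 1134.60.
At Q*, ordering cost (D/Q*)S equals holding cost (Q*/2)H, each = √(DSH/2).
Minimum total = √(2DSH) = √(2 × 37,500 × 345 × 20.1) ≈ 22805.427.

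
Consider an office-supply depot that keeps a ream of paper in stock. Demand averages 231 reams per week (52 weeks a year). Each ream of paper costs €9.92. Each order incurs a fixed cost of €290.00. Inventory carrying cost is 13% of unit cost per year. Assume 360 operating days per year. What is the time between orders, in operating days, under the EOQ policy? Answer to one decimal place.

T ≈ 69.7 days

Annual demand D = 231 × 52 = 12,012.
Holding cost H = 0.13 × €9.92 = €1.2896 per unit per year.
Q* = √(2DS/H) = √(2 × 12,012 × 290 / 1.2896) ≈ 2324.31.
Cycle time = Q*/D × 360 = 2324.31 / 12,012 × 360 ≈ 69.660 days.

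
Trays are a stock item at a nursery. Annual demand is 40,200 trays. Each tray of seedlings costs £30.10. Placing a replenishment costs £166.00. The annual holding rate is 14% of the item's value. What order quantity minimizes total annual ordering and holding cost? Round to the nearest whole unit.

Holding cost H = 0.14 × £30.10 = £4.2140 per unit per year.
EOQ = √(2DS / H) = √(2 × 40,200 × 166 / 4.214).
= √(13,346,400 / 4.214) = √3,167,157.0954 ≈ 1779.651.

Q* ≈ 1,780 trays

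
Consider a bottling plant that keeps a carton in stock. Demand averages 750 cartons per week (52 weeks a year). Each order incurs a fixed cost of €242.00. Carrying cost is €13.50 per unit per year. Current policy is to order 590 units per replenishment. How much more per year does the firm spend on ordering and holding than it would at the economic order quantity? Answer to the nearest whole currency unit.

Extra cost ≈ €4,016 per year

Annual demand D = 750 × 52 = 39,000.
EOQ = √(2DS/H) = √(2 × 39,000 × 242 / 13.5) ≈ 1182.46.
Cost at Q* = (D/Q*)S + (Q*/2)H = √(2DSH) ≈ €15,963.27.
Cost at Q = 590: (39,000/590)×242 + (590/2)×13.5 = €15,996.61 + €3,982.50 = €19,979.11.
Excess = €19,979.11 − €15,963.27 = €4,015.84.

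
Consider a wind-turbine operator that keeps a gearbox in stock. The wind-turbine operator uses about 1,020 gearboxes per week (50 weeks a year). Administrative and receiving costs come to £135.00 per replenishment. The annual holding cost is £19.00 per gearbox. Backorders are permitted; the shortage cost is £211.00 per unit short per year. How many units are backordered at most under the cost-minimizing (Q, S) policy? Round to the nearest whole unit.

S* ≈ 73 gearboxes

Annual demand D = 1,020 × 50 = 51,000.
With planned backorders, Q* = √(2DS/H) · √((H+B)/B).
√(2DS/H) = √(2 × 51,000 × 135 / 19) = 851.315.
√((H+B)/B) = √((19+211)/211) = 1.0441.
Q* ≈ 888.818.
S* = Q* · H/(H+B) = 888.818 × 19/230 ≈ 73.424.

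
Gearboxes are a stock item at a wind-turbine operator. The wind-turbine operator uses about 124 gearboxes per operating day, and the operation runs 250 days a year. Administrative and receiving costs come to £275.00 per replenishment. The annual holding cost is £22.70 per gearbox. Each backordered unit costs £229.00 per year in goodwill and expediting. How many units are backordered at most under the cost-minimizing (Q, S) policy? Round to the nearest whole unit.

S* ≈ 82 gearboxes

Annual demand D = 124 × 250 = 31,000.
With planned backorders, Q* = √(2DS/H) · √((H+B)/B).
√(2DS/H) = √(2 × 31,000 × 275 / 22.7) = 866.661.
√((H+B)/B) = √((22.7+229)/229) = 1.0484.
Q* ≈ 908.601.
S* = Q* · H/(H+B) = 908.601 × 22.7/251.7 ≈ 81.944.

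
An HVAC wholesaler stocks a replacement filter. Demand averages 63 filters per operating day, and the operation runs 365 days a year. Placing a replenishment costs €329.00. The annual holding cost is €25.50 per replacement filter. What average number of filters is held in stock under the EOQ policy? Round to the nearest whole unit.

Average inventory ≈ 385 filters

Annual demand D = 63 × 365 = 22,995.
Q* = √(2DS/H) = √(2 × 22,995 × 329 / 25.5) ≈ 770.30.
Average inventory = Q*/2 ≈ 770.30 / 2 = 385.150.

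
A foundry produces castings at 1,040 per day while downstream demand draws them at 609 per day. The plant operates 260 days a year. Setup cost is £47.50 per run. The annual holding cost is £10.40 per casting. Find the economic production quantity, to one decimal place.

Annual demand D = 609 × 260 = 158,340.
Production build-up factor (1 − d/p) = 1 − 609/1,040 = 0.4144.
Q* = √(2DS / (H(1 − d/p))) = √(2 × 158,340 × 47.5 / (10.4 × 0.4144)).
= √(15,042,300 / 4.31) ≈ 1868.179.

Q* ≈ 1,868.2 castings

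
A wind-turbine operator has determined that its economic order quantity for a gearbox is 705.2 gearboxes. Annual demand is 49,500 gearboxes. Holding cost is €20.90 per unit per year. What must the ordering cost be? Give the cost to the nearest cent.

Invert the EOQ relation Q*² = 2DS/H.
From Q* = √(2DS/H): S = Q*²H / (2D) = 705.2² × 20.9 / (2 × 49,500) = 104.9870.

S ≈ €104.99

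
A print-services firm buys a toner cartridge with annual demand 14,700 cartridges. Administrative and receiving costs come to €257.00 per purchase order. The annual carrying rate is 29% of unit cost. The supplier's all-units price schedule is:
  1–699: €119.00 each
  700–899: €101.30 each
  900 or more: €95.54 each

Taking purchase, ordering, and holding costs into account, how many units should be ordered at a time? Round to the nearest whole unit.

Q* ≈ 900 cartridges

Holding cost per unit per year at price C is H = 0.29·C.
Evaluate total cost at each tier's feasible EOQ or, if the EOQ is below the tier, at the tier's minimum quantity.
EOQ at €119.00 = 467.9 (feasible in tier 1): TC = 14,700×€119.00 + (14,700/467.9)×257 + (467.9/2)×0.29×€119.00 = €1,765,447.78.
EOQ at €101.30 = 507.2 < 700, so use break Q=700: TC = 14,700×€101.30 + (14,700/700.0)×257 + (700.0/2)×0.29×€101.30 = €1,504,788.95.
EOQ at €95.54 = 522.2 < 900, so use break Q=900: TC = 14,700×€95.54 + (14,700/900.0)×257 + (900.0/2)×0.29×€95.54 = €1,421,103.64.
Lowest total cost is €1,421,103.64 at Q = 900.0.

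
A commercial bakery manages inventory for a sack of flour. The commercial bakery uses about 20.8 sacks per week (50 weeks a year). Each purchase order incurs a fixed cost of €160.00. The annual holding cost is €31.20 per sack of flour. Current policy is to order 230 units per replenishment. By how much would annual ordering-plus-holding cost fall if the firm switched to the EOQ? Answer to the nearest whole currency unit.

Annual demand D = 20.8 × 50 = 1,040.
EOQ = √(2DS/H) = √(2 × 1,040 × 160 / 31.2) ≈ 103.28.
Cost at Q* = (D/Q*)S + (Q*/2)H = √(2DSH) ≈ €3,222.32.
Cost at Q = 230: (1,040/230)×160 + (230/2)×31.2 = €723.48 + €3,588.00 = €4,311.48.
Excess = €4,311.48 − €3,222.32 = €1,089.16.

Extra cost ≈ €1,089 per year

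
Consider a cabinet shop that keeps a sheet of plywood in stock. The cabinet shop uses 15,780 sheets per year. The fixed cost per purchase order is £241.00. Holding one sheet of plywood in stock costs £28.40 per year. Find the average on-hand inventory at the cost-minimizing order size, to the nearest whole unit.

The optimal lot size = √(2DS/H) = √(2 × 15,780 × 241 / 28.4) ≈ 517.51.
Average inventory = Q*/2 ≈ 517.51 / 2 = 258.754.

Average inventory ≈ 259 sheets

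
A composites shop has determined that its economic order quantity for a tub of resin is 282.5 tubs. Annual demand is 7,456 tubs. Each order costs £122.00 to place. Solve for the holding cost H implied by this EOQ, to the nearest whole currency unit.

The basic EOQ model gives Q* = √(2DS/H); rearrange for the unknown.
From Q* = √(2DS/H): H = 2DS / Q*² = 2 × 7,456 × 122 / 282.5² = 22.7960.

H ≈ £23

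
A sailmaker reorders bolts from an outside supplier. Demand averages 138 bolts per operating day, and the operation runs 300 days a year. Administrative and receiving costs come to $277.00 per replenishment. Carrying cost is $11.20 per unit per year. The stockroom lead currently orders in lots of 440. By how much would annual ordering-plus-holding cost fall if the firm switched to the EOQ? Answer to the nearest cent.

Extra cost ≈ $12,499.75 per year

Annual demand D = 138 × 300 = 41,400.
EOQ = √(2DS/H) = √(2 × 41,400 × 277 / 11.2) ≈ 1431.02.
Cost at Q* = (D/Q*)S + (Q*/2)H = √(2DSH) ≈ $16,027.44.
Cost at Q = 440: (41,400/440)×277 + (440/2)×11.2 = $26,063.18 + $2,464.00 = $28,527.18.
Excess = $28,527.18 − $16,027.44 = $12,499.75.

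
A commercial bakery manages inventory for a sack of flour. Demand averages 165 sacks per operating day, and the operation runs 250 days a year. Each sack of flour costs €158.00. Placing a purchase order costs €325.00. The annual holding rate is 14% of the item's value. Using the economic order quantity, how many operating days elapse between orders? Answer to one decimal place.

T ≈ 6.7 days

Annual demand D = 165 × 250 = 41,250.
Holding cost H = 0.14 × €158.00 = €22.1200 per unit per year.
The optimal lot size = √(2DS/H) = √(2 × 41,250 × 325 / 22.12) ≈ 1100.97.
Cycle time = Q*/D × 250 = 1100.97 / 41,250 × 250 ≈ 6.673 days.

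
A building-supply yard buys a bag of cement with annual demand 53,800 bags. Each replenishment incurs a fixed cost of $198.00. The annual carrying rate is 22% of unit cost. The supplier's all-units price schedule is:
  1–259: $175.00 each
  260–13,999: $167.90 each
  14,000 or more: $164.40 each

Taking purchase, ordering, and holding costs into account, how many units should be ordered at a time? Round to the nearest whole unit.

Holding cost per unit per year at price C is H = 0.22·C.
Candidates are each tier's EOQ (if it falls in that tier) and each price-break quantity.
Tier 1 ($175.00): EOQ = 743.9 exceeds tier's upper bound 259, so this tier is dominated.
EOQ at $167.90 = 759.5 (feasible in tier 2): TC = 53,800×$167.90 + (53,800/759.5)×198 + (759.5/2)×0.22×$167.90 = $9,061,072.75.
EOQ at $164.40 = 767.5 < 14000, so use break Q=14000: TC = 53,800×$164.40 + (53,800/14000.0)×198 + (14000.0/2)×0.22×$164.40 = $9,098,656.89.
Lowest total cost is $9,061,072.75 at Q = 759.5.

Q* ≈ 759 bags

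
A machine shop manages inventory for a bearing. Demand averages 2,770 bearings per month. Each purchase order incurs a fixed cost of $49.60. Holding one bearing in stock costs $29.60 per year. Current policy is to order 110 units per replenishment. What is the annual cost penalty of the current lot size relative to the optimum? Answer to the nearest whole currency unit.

Extra cost ≈ $6,737 per year

Annual demand D = 2,770 × 12 = 33,240.
EOQ = √(2DS/H) = √(2 × 33,240 × 49.6 / 29.6) ≈ 333.76.
Cost at Q* = (D/Q*)S + (Q*/2)H = √(2DSH) ≈ $9,879.44.
Cost at Q = 110: (33,240/110)×49.6 + (110/2)×29.6 = $14,988.22 + $1,628.00 = $16,616.22.
Excess = $16,616.22 − $9,879.44 = $6,736.78.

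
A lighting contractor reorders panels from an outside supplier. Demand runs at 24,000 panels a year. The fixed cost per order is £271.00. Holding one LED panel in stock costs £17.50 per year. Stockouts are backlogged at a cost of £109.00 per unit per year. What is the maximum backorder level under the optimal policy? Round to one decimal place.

With planned backorders, Q* = √(2DS/H) · √((H+B)/B).
√(2DS/H) = √(2 × 24,000 × 271 / 17.5) = 862.157.
√((H+B)/B) = √((17.5+109)/109) = 1.0773.
Q* ≈ 928.792.
S* = Q* · H/(H+B) = 928.792 × 17.5/126.5 ≈ 128.489.

S* ≈ 128.5 panels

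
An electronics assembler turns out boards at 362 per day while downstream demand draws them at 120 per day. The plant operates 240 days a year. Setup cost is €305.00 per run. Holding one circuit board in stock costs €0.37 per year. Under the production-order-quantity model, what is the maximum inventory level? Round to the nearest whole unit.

I_max ≈ 5,634 boards

Annual demand D = 120 × 240 = 28,800.
Production build-up factor (1 − d/p) = 1 − 120/362 = 0.6685.
Q* = √(2DS / (H(1 − d/p))) = √(2 × 28,800 × 305 / (0.37 × 0.6685)).
= √(17,568,000 / 0.2473) ≈ 8427.658.
Maximum inventory = Q*(1 − d/p) = 8427.658 × 0.6685 ≈ 5633.959.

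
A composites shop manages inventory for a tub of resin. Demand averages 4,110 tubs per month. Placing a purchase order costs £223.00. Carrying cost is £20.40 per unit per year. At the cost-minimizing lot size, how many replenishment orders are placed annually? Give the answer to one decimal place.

N ≈ 47.5 orders per year

Annual demand D = 4,110 × 12 = 49,320.
The optimal lot size = √(2DS/H) = √(2 × 49,320 × 223 / 20.4) ≈ 1038.40.
Orders per year = D / Q* = 49,320 / 1038.40 ≈ 47.496.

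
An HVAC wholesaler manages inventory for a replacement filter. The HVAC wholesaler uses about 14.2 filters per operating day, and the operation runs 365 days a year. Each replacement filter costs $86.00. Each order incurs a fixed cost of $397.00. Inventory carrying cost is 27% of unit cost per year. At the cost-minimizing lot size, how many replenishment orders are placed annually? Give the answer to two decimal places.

N ≈ 12.31 orders per year

Annual demand D = 14.2 × 365 = 5,183.
Holding cost H = 0.27 × $86.00 = $23.2200 per unit per year.
The optimal lot size = √(2DS/H) = √(2 × 5,183 × 397 / 23.22) ≈ 420.99.
Orders per year = D / Q* = 5,183 / 420.99 ≈ 12.312.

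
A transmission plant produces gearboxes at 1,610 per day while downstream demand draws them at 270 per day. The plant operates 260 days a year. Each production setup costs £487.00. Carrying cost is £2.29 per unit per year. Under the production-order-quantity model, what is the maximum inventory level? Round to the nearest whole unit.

I_max ≈ 4,985 gearboxes

Annual demand D = 270 × 260 = 70,200.
Production build-up factor (1 − d/p) = 1 − 270/1,610 = 0.8323.
Q* = √(2DS / (H(1 − d/p))) = √(2 × 70,200 × 487 / (2.29 × 0.8323)).
= √(68,374,800 / 1.906) ≈ 5989.504.
Maximum inventory = Q*(1 − d/p) = 5989.504 × 0.8323 ≈ 4985.053.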